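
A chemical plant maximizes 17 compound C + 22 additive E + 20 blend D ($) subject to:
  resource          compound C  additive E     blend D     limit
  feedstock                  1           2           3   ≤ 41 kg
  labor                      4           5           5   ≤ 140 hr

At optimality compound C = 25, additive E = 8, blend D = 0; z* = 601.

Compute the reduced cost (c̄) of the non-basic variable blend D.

Both feedstock and labor are binding at x*.
The binding rows give the dual system: 1·y_feedstock + 4·y_labor = 17 and 2·y_feedstock + 5·y_labor = 22.
→ y_feedstock = 1 and y_labor = 4.
Reduced cost of blend D: c₃ − yᵀa₃ = 20 − (1·3 + 4·5) = 20 − 23 = -3.

-3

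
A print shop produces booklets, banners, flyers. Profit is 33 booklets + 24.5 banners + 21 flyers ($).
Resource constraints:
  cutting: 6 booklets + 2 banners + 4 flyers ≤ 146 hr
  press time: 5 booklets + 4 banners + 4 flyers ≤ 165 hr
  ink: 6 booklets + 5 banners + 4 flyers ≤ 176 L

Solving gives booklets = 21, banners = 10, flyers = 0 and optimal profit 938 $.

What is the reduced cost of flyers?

Binding: cutting and ink. Non-binding: press time (20 unused).
Slack constraints have shadow price 0 (complementary slackness).
From A_Bᵀ y = c: 6·y_cutting + 6·y_ink = 33; 2·y_cutting + 5·y_ink = 24.5.
This yields shadow prices y_cutting = 1, y_ink = 4.5.
Reduced cost of flyers: c₃ − yᵀa₃ = 21 − (1·4 + 4.5·4) = 21 − 22 = -1.

-1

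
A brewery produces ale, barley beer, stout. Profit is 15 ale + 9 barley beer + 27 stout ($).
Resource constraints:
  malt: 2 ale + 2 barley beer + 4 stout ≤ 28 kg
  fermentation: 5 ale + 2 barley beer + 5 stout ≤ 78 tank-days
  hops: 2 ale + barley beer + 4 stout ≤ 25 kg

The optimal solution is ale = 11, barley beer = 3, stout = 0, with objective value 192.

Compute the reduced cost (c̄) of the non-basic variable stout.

Check each constraint at x*: malt 28/28 (tight); fermentation 61/78 (slack 17); hops 25/25 (tight).
Slack constraints have shadow price 0 (complementary slackness).
The binding rows give the dual system: 2·y_malt + 2·y_hops = 15 and 2·y_malt + 1·y_hops = 9.
→ y_malt = 1.5 and y_hops = 6.
Reduced cost of stout: c₃ − yᵀa₃ = 27 − (1.5·4 + 6·4) = 27 − 30 = -3.

-3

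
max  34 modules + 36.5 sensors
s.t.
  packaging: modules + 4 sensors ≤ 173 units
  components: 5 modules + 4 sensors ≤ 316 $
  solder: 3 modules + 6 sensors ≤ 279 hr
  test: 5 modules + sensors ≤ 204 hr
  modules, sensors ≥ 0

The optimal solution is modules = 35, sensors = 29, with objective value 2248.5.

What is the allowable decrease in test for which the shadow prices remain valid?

99

Binding constraints: solder, test. The basis is B = [[3,6],[5,1]] with det -27.
Per unit decrease in test, x* moves by d = (-0.2222, 0.1111).
The basis stays optimal until packaging becomes binding; allowable decrease = 99 hr.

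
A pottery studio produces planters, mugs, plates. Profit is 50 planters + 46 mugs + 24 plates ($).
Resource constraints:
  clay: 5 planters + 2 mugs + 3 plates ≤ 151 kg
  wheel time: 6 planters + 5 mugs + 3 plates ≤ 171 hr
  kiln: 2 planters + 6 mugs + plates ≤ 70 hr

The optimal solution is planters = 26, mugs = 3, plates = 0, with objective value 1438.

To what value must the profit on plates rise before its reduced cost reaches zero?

At the optimum: clay uses 136 of 151 (slack = 15); wheel time uses 171 of 171 (binding); kiln uses 70 of 70 (binding).
Slack constraints have shadow price 0 (complementary slackness).
Dual feasibility on the basic columns requires 6·y_wheel time + 2·y_kiln = 50, 5·y_wheel time + 6·y_kiln = 46.
This yields shadow prices y_wheel time = 8, y_kiln = 1.
plates enters the basis when its profit ≥ yᵀa₃ = 8·3 + 1·1 = 25.

25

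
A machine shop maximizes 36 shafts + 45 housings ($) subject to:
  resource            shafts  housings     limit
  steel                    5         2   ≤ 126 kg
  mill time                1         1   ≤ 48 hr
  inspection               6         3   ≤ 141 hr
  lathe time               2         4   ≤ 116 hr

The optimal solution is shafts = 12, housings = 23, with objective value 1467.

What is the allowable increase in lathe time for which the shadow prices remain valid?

Binding constraints: inspection, lathe time. The basis is B = [[6,3],[2,4]] with det 18.
Per unit increase in lathe time, x* moves by d = (-0.1667, 0.3333).
The basis stays optimal until shafts reaches 0; allowable increase = 72 hr.

72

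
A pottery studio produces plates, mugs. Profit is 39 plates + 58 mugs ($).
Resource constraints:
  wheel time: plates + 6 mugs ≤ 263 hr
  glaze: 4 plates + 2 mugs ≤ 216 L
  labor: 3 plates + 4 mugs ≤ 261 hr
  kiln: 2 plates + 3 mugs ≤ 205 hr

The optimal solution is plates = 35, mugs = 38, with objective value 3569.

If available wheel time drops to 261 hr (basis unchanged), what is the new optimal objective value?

At the optimum: wheel time uses 263 of 263 (binding); glaze uses 216 of 216 (binding); labor uses 257 of 261 (slack = 4); kiln uses 184 of 205 (slack = 21).
Since labor, kiln are not tight, their duals are 0.
The binding rows give the dual system: 1·y_wheel time + 4·y_glaze = 39 and 6·y_wheel time + 2·y_glaze = 58.
→ y_wheel time = 7 and y_glaze = 8.
Δz = y_wheel time·Δb = 7 × (-2) = -14, so new z* = 3569 − 14 = 3555.

3555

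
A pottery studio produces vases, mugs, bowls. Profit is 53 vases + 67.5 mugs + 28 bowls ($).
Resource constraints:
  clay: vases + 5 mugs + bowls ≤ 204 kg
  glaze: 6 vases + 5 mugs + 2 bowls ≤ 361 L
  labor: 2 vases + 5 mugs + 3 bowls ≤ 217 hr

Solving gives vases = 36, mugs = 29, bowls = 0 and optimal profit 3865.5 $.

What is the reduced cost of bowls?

-6

Binding: glaze and labor. Non-binding: clay (23 unused).
Since clay is not tight, its dual is 0.
The binding rows give the dual system: 6·y_glaze + 2·y_labor = 53 and 5·y_glaze + 5·y_labor = 67.5.
Solving: y_glaze = 6.5, y_labor = 7.
Reduced cost of bowls: c₃ − yᵀa₃ = 28 − (6.5·2 + 7·3) = 28 − 34 = -6.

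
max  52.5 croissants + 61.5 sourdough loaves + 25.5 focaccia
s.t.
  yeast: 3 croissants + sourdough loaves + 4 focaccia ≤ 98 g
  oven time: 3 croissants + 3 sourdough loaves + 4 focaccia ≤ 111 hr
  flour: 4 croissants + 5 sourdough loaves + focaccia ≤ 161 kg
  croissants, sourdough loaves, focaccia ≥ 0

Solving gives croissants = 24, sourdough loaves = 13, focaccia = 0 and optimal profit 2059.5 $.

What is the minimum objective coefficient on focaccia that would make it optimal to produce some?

31

Check each constraint at x*: yeast 85/98 (slack 13); oven time 111/111 (tight); flour 161/161 (tight).
Since yeast is not tight, its dual is 0.
From A_Bᵀ y = c: 3·y_oven time + 4·y_flour = 52.5; 3·y_oven time + 5·y_flour = 61.5.
Solving: y_oven time = 5.5, y_flour = 9.
focaccia enters the basis when its profit ≥ yᵀa₃ = 5.5·4 + 9·1 = 31.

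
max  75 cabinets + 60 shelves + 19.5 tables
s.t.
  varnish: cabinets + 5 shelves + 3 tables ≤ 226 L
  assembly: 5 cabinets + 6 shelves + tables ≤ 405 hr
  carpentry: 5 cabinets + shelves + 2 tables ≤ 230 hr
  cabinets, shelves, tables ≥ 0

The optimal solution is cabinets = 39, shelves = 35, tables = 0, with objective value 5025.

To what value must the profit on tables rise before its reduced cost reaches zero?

21

Binding: assembly and carpentry. Non-binding: varnish (12 unused).
By complementary slackness, y = 0 for the non-binding constraint.
Dual feasibility on the basic columns requires 5·y_assembly + 5·y_carpentry = 75, 6·y_assembly + 1·y_carpentry = 60.
→ y_assembly = 9 and y_carpentry = 6.
tables enters the basis when its profit ≥ yᵀa₃ = 9·1 + 6·2 = 21.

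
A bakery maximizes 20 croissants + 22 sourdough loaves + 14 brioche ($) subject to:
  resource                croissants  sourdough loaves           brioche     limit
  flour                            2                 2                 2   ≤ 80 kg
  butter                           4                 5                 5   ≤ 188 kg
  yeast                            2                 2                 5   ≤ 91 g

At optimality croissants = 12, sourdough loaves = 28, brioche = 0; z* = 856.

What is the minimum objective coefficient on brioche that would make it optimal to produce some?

Check each constraint at x*: flour 80/80 (tight); butter 188/188 (tight); yeast 80/91 (slack 11).
Slack constraints have shadow price 0 (complementary slackness).
From A_Bᵀ y = c: 2·y_flour + 4·y_butter = 20; 2·y_flour + 5·y_butter = 22.
Solving: y_flour = 6, y_butter = 2.
brioche enters the basis when its profit ≥ yᵀa₃ = 6·2 + 2·5 = 22.

22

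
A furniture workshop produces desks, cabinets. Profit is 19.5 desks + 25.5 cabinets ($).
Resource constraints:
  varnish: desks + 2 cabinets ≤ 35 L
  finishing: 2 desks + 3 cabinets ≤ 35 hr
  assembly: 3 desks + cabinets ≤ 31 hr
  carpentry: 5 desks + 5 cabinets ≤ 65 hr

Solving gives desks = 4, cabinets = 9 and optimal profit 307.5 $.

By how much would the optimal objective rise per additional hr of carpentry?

Check each constraint at x*: varnish 22/35 (slack 13); finishing 35/35 (tight); assembly 21/31 (slack 10); carpentry 65/65 (tight).
Slack constraints have shadow price 0 (complementary slackness).
The binding rows give the dual system: 2·y_finishing + 5·y_carpentry = 19.5 and 3·y_finishing + 5·y_carpentry = 25.5.
This yields shadow prices y_finishing = 6, y_carpentry = 1.5.
Shadow price of carpentry = 1.5.

1.5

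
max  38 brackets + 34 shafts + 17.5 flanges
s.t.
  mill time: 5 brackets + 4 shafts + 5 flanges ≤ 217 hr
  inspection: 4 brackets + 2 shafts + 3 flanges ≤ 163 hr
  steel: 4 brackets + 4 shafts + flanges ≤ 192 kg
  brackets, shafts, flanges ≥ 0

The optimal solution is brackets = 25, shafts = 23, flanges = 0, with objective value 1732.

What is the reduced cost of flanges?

At the optimum: mill time uses 217 of 217 (binding); inspection uses 146 of 163 (slack = 17); steel uses 192 of 192 (binding).
Since inspection is not tight, its dual is 0.
From A_Bᵀ y = c: 5·y_mill time + 4·y_steel = 38; 4·y_mill time + 4·y_steel = 34.
Solving: y_mill time = 4, y_steel = 4.5.
Reduced cost of flanges: c₃ − yᵀa₃ = 17.5 − (4·5 + 4.5·1) = 17.5 − 24.5 = -7.

-7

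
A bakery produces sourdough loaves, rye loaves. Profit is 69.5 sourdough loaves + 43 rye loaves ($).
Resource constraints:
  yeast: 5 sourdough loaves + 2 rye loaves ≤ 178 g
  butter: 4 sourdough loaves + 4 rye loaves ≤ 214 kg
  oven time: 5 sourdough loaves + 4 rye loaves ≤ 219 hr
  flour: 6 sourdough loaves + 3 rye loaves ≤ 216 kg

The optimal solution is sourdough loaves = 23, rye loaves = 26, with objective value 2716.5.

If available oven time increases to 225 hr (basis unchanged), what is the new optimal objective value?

2749.5

Check each constraint at x*: yeast 167/178 (slack 11); butter 196/214 (slack 18); oven time 219/219 (tight); flour 216/216 (tight).
Slack constraints have shadow price 0 (complementary slackness).
Dual feasibility on the basic columns requires 5·y_oven time + 6·y_flour = 69.5, 4·y_oven time + 3·y_flour = 43.
→ y_oven time = 5.5 and y_flour = 7.
Δz = y_oven time·Δb = 5.5 × (6) = 33, so new z* = 2716.5 + 33 = 2749.5.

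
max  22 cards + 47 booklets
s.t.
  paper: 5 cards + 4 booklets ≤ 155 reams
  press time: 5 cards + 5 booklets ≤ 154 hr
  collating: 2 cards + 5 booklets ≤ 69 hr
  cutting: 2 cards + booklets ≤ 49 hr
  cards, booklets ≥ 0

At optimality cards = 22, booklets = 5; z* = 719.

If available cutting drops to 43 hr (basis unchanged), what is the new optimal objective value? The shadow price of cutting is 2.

Δb = -6, so new z* = 719 + (2)·(-6) = 719 − 12 = 707.

707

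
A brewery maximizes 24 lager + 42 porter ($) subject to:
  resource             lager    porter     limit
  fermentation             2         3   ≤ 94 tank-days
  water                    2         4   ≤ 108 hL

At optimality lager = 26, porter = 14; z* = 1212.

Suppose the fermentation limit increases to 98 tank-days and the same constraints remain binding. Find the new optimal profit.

1236

Check each constraint at x*: fermentation 94/94 (tight); water 108/108 (tight).
From A_Bᵀ y = c: 2·y_fermentation + 2·y_water = 24; 3·y_fermentation + 4·y_water = 42.
This yields shadow prices y_fermentation = 6, y_water = 6.
Δz = y_fermentation·Δb = 6 × (4) = 24, so new z* = 1212 + 24 = 1236.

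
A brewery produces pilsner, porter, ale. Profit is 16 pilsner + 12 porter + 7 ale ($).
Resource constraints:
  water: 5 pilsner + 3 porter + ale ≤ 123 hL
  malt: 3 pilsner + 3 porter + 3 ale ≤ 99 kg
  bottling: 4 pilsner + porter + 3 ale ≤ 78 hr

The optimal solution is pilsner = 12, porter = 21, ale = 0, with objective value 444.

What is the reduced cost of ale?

Binding: water and malt. Non-binding: bottling (9 unused).
By complementary slackness, y = 0 for the non-binding constraint.
The binding rows give the dual system: 5·y_water + 3·y_malt = 16 and 3·y_water + 3·y_malt = 12.
→ y_water = 2 and y_malt = 2.
Reduced cost of ale: c₃ − yᵀa₃ = 7 − (2·1 + 2·3) = 7 − 8 = -1.

-1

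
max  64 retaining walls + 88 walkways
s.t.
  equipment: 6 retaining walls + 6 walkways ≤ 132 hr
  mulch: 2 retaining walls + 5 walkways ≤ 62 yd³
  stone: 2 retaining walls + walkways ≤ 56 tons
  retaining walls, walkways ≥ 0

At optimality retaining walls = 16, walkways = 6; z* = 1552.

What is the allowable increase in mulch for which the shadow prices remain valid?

Binding constraints: equipment, mulch. The basis is B = [[6,6],[2,5]] with det 18.
Per unit increase in mulch, x* moves by d = (-0.3333, 0.3333).
The basis stays optimal until retaining walls reaches 0; allowable increase = 48 yd³.

48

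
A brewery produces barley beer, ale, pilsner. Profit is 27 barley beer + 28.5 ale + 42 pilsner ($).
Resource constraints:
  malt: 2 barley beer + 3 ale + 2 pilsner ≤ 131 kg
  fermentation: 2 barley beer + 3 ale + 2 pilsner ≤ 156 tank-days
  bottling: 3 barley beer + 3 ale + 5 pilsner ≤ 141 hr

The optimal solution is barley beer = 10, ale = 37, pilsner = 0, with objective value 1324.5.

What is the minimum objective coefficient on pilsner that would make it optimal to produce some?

43

Check each constraint at x*: malt 131/131 (tight); fermentation 131/156 (slack 25); bottling 141/141 (tight).
Slack constraints have shadow price 0 (complementary slackness).
Dual feasibility on the basic columns requires 2·y_malt + 3·y_bottling = 27, 3·y_malt + 3·y_bottling = 28.5.
→ y_malt = 1.5 and y_bottling = 8.
pilsner enters the basis when its profit ≥ yᵀa₃ = 1.5·2 + 8·5 = 43.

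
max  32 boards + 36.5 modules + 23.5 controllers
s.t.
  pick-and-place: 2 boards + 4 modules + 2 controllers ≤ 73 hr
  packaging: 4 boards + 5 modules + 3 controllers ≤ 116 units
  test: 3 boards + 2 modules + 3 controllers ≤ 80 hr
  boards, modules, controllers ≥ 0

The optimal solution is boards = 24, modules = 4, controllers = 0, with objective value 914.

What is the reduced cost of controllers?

-2

Binding: packaging and test. Non-binding: pick-and-place (9 unused).
Slack constraints have shadow price 0 (complementary slackness).
From A_Bᵀ y = c: 4·y_packaging + 3·y_test = 32; 5·y_packaging + 2·y_test = 36.5.
Solving: y_packaging = 6.5, y_test = 2.
Reduced cost of controllers: c₃ − yᵀa₃ = 23.5 − (6.5·3 + 2·3) = 23.5 − 25.5 = -2.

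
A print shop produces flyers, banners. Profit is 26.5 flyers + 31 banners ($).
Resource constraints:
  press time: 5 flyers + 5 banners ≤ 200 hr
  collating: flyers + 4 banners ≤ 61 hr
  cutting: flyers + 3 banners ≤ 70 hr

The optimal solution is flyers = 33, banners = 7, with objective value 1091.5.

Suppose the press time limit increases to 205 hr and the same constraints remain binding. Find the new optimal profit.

Binding: press time and collating. Non-binding: cutting (16 unused).
Slack constraints have shadow price 0 (complementary slackness).
Dual feasibility on the basic columns requires 5·y_press time + 1·y_collating = 26.5, 5·y_press time + 4·y_collating = 31.
This yields shadow prices y_press time = 5, y_collating = 1.5.
Δz = y_press time·Δb = 5 × (5) = 25, so new z* = 1091.5 + 25 = 1116.5.

1116.5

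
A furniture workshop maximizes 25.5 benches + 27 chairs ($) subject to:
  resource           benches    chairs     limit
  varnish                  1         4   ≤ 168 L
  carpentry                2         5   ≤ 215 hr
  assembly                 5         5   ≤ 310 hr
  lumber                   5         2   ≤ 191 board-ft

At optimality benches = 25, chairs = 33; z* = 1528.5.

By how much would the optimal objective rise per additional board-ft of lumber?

At the optimum: varnish uses 157 of 168 (slack = 11); carpentry uses 215 of 215 (binding); assembly uses 290 of 310 (slack = 20); lumber uses 191 of 191 (binding).
By complementary slackness, y = 0 for the non-binding constraints.
Dual feasibility on the basic columns requires 2·y_carpentry + 5·y_lumber = 25.5, 5·y_carpentry + 2·y_lumber = 27.
→ y_carpentry = 4 and y_lumber = 3.5.
Shadow price of lumber = 3.5.

3.5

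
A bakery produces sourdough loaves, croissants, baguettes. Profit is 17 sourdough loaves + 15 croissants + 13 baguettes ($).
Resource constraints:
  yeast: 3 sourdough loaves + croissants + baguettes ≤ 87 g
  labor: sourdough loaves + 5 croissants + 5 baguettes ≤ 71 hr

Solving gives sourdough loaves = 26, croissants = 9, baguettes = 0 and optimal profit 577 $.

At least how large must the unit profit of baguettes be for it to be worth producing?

Check each constraint at x*: yeast 87/87 (tight); labor 71/71 (tight).
Dual feasibility on the basic columns requires 3·y_yeast + 1·y_labor = 17, 1·y_yeast + 5·y_labor = 15.
This yields shadow prices y_yeast = 5, y_labor = 2.
baguettes enters the basis when its profit ≥ yᵀa₃ = 5·1 + 2·5 = 15.

15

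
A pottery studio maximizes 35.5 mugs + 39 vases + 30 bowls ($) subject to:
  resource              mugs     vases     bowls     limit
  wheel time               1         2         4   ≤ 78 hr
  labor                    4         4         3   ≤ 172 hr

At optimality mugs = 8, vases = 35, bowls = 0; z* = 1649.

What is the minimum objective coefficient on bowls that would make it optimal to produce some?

38

Check each constraint at x*: wheel time 78/78 (tight); labor 172/172 (tight).
From A_Bᵀ y = c: 1·y_wheel time + 4·y_labor = 35.5; 2·y_wheel time + 4·y_labor = 39.
This yields shadow prices y_wheel time = 3.5, y_labor = 8.
bowls enters the basis when its profit ≥ yᵀa₃ = 3.5·4 + 8·3 = 38.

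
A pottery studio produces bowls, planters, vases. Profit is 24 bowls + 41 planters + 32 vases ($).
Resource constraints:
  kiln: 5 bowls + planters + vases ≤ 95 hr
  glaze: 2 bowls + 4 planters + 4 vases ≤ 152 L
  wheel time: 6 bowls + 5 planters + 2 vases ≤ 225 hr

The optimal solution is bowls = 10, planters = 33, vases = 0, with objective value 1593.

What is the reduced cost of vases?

-6

At the optimum: kiln uses 83 of 95 (slack = 12); glaze uses 152 of 152 (binding); wheel time uses 225 of 225 (binding).
Since kiln is not tight, its dual is 0.
Dual feasibility on the basic columns requires 2·y_glaze + 6·y_wheel time = 24, 4·y_glaze + 5·y_wheel time = 41.
This yields shadow prices y_glaze = 9, y_wheel time = 1.
Reduced cost of vases: c₃ − yᵀa₃ = 32 − (9·4 + 1·2) = 32 − 38 = -6.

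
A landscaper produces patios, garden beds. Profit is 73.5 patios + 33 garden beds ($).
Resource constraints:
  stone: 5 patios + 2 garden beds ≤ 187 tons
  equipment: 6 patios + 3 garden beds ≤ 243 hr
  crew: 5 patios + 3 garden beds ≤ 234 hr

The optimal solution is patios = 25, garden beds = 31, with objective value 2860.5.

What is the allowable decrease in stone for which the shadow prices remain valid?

16

Binding constraints: stone, equipment. The basis is B = [[5,2],[6,3]] with det 3.
Per unit decrease in stone, x* moves by d = (-1, 2).
The basis stays optimal until crew becomes binding; allowable decrease = 16 tons.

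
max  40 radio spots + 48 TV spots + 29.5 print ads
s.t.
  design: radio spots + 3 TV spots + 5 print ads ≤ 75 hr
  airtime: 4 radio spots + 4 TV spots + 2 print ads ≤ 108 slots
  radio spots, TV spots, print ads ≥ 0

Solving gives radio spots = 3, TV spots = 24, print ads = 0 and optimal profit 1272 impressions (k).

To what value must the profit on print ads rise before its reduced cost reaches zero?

38

Check each constraint at x*: design 75/75 (tight); airtime 108/108 (tight).
From A_Bᵀ y = c: 1·y_design + 4·y_airtime = 40; 3·y_design + 4·y_airtime = 48.
This yields shadow prices y_design = 4, y_airtime = 9.
print ads enters the basis when its profit ≥ yᵀa₃ = 4·5 + 9·2 = 38.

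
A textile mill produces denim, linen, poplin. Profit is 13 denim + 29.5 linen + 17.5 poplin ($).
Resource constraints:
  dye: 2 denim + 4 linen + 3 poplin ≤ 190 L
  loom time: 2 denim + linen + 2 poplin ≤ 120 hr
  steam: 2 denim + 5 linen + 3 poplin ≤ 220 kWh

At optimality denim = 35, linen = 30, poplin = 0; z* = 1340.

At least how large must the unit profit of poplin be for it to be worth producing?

19.5

Check each constraint at x*: dye 190/190 (tight); loom time 100/120 (slack 20); steam 220/220 (tight).
Since loom time is not tight, its dual is 0.
Dual feasibility on the basic columns requires 2·y_dye + 2·y_steam = 13, 4·y_dye + 5·y_steam = 29.5.
→ y_dye = 3 and y_steam = 3.5.
poplin enters the basis when its profit ≥ yᵀa₃ = 3·3 + 3.5·3 = 19.5.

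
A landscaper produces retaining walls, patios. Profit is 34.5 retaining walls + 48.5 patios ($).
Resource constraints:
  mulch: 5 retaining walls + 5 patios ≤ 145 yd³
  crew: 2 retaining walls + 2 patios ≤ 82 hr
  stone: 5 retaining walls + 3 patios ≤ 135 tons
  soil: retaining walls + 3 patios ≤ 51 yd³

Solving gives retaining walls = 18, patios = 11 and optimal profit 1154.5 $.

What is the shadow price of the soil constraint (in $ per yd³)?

Check each constraint at x*: mulch 145/145 (tight); crew 58/82 (slack 24); stone 123/135 (slack 12); soil 51/51 (tight).
Since crew, stone are not tight, their duals are 0.
Dual feasibility on the basic columns requires 5·y_mulch + 1·y_soil = 34.5, 5·y_mulch + 3·y_soil = 48.5.
Solving: y_mulch = 5.5, y_soil = 7.
Shadow price of soil = 7.

7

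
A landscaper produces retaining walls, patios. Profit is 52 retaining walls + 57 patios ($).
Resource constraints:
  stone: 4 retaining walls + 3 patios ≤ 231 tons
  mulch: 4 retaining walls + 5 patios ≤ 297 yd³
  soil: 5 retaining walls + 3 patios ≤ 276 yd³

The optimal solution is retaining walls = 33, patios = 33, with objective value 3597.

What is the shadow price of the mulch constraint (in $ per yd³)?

9

Binding: stone and mulch. Non-binding: soil (12 unused).
By complementary slackness, y = 0 for the non-binding constraint.
From A_Bᵀ y = c: 4·y_stone + 4·y_mulch = 52; 3·y_stone + 5·y_mulch = 57.
→ y_stone = 4 and y_mulch = 9.
Shadow price of mulch = 9.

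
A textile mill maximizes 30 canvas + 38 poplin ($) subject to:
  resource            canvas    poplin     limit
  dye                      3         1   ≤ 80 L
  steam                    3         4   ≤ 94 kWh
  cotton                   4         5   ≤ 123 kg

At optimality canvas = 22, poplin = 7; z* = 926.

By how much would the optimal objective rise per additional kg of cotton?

At the optimum: dye uses 73 of 80 (slack = 7); steam uses 94 of 94 (binding); cotton uses 123 of 123 (binding).
By complementary slackness, y = 0 for the non-binding constraint.
From A_Bᵀ y = c: 3·y_steam + 4·y_cotton = 30; 4·y_steam + 5·y_cotton = 38.
Solving: y_steam = 2, y_cotton = 6.
Shadow price of cotton = 6.

6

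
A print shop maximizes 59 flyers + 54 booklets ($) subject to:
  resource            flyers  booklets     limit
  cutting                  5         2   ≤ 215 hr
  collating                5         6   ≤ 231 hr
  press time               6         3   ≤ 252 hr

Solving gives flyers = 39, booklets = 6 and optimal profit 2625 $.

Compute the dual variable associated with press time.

At the optimum: cutting uses 207 of 215 (slack = 8); collating uses 231 of 231 (binding); press time uses 252 of 252 (binding).
Since cutting is not tight, its dual is 0.
The binding rows give the dual system: 5·y_collating + 6·y_press time = 59 and 6·y_collating + 3·y_press time = 54.
This yields shadow prices y_collating = 7, y_press time = 4.
Shadow price of press time = 4.

4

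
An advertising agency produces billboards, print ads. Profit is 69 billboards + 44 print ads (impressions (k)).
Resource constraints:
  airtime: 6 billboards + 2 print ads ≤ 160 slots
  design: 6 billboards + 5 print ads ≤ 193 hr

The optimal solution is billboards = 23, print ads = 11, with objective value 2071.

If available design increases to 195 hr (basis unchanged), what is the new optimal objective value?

2085

Both airtime and design are binding at x*.
Dual feasibility on the basic columns requires 6·y_airtime + 6·y_design = 69, 2·y_airtime + 5·y_design = 44.
This yields shadow prices y_airtime = 4.5, y_design = 7.
Δz = y_design·Δb = 7 × (2) = 14, so new z* = 2071 + 14 = 2085.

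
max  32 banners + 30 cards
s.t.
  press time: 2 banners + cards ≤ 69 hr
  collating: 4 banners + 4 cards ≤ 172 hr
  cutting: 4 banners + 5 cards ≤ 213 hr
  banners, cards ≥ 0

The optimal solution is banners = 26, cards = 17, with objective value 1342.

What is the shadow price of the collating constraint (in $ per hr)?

7

At the optimum: press time uses 69 of 69 (binding); collating uses 172 of 172 (binding); cutting uses 189 of 213 (slack = 24).
By complementary slackness, y = 0 for the non-binding constraint.
The binding rows give the dual system: 2·y_press time + 4·y_collating = 32 and 1·y_press time + 4·y_collating = 30.
This yields shadow prices y_press time = 2, y_collating = 7.
Shadow price of collating = 7.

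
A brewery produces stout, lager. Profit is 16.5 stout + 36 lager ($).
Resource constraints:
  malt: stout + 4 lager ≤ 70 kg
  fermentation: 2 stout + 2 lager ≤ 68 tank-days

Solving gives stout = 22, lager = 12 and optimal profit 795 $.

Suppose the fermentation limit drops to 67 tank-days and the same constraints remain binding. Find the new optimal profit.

790

At the optimum: malt uses 70 of 70 (binding); fermentation uses 68 of 68 (binding).
Dual feasibility on the basic columns requires 1·y_malt + 2·y_fermentation = 16.5, 4·y_malt + 2·y_fermentation = 36.
→ y_malt = 6.5 and y_fermentation = 5.
Δz = y_fermentation·Δb = 5 × (-1) = -5, so new z* = 795 − 5 = 790.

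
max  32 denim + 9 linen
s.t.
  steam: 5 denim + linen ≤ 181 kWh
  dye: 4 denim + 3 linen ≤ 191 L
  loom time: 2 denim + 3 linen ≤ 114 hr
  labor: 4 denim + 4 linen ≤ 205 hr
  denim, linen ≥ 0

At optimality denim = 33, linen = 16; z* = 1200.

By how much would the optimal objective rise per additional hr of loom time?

1

Check each constraint at x*: steam 181/181 (tight); dye 180/191 (slack 11); loom time 114/114 (tight); labor 196/205 (slack 9).
By complementary slackness, y = 0 for the non-binding constraints.
The binding rows give the dual system: 5·y_steam + 2·y_loom time = 32 and 1·y_steam + 3·y_loom time = 9.
Solving: y_steam = 6, y_loom time = 1.
Shadow price of loom time = 1.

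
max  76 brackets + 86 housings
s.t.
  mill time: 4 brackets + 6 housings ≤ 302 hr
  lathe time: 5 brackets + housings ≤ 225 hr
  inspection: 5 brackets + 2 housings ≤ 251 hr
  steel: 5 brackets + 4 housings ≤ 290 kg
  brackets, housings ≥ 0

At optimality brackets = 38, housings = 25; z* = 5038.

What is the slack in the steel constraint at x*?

steel used = 5·38 + 4·25 = 290; slack = 290 − 290 = 0.

0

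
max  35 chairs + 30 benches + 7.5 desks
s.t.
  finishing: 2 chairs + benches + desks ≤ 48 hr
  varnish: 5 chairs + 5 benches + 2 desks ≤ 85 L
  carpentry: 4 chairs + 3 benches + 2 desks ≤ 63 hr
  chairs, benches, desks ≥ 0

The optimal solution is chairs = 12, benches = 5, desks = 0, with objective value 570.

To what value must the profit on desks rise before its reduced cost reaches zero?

At the optimum: finishing uses 29 of 48 (slack = 19); varnish uses 85 of 85 (binding); carpentry uses 63 of 63 (binding).
Since finishing is not tight, its dual is 0.
Dual feasibility on the basic columns requires 5·y_varnish + 4·y_carpentry = 35, 5·y_varnish + 3·y_carpentry = 30.
This yields shadow prices y_varnish = 3, y_carpentry = 5.
desks enters the basis when its profit ≥ yᵀa₃ = 3·2 + 5·2 = 16.

16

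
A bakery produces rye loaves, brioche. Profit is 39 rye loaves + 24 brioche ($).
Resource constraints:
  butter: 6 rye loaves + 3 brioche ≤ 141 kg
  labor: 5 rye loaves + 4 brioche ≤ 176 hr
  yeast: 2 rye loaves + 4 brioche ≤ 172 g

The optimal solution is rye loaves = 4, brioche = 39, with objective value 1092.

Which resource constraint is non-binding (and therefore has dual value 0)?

yeast

butter: 141/141 (binding)
labor: 176/176 (binding)
yeast: 164/172 (slack 8)
By complementary slackness, a constraint with positive slack has shadow price 0 → yeast.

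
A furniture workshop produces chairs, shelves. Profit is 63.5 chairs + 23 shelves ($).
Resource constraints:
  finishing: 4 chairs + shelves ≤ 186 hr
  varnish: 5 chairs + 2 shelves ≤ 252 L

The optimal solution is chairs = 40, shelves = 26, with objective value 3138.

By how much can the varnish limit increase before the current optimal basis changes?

Binding constraints: finishing, varnish. The basis is B = [[4,1],[5,2]] with det 3.
Per unit increase in varnish, x* moves by d = (-0.3333, 1.3333).
The basis stays optimal until chairs reaches 0; allowable increase = 120 L.

120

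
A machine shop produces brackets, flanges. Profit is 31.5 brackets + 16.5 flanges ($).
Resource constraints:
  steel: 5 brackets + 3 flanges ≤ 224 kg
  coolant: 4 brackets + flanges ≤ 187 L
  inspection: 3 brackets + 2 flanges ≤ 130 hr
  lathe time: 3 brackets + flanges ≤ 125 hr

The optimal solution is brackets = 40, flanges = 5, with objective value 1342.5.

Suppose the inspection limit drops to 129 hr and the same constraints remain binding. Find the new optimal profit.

1336.5

At the optimum: steel uses 215 of 224 (slack = 9); coolant uses 165 of 187 (slack = 22); inspection uses 130 of 130 (binding); lathe time uses 125 of 125 (binding).
Slack constraints have shadow price 0 (complementary slackness).
Dual feasibility on the basic columns requires 3·y_inspection + 3·y_lathe time = 31.5, 2·y_inspection + 1·y_lathe time = 16.5.
This yields shadow prices y_inspection = 6, y_lathe time = 4.5.
Δz = y_inspection·Δb = 6 × (-1) = -6, so new z* = 1342.5 − 6 = 1336.5.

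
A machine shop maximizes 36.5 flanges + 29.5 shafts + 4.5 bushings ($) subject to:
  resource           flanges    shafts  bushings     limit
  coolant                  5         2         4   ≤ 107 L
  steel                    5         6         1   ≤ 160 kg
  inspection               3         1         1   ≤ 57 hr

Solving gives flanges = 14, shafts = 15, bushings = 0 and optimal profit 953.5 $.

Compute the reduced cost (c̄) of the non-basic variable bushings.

Check each constraint at x*: coolant 100/107 (slack 7); steel 160/160 (tight); inspection 57/57 (tight).
By complementary slackness, y = 0 for the non-binding constraint.
From A_Bᵀ y = c: 5·y_steel + 3·y_inspection = 36.5; 6·y_steel + 1·y_inspection = 29.5.
→ y_steel = 4 and y_inspection = 5.5.
Reduced cost of bushings: c₃ − yᵀa₃ = 4.5 − (4·1 + 5.5·1) = 4.5 − 9.5 = -5.

-5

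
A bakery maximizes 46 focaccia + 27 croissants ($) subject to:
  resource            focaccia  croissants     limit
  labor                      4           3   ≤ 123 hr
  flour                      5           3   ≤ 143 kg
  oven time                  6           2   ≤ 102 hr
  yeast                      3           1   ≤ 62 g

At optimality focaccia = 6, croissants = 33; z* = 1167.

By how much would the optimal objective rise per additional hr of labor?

7

Check each constraint at x*: labor 123/123 (tight); flour 129/143 (slack 14); oven time 102/102 (tight); yeast 51/62 (slack 11).
Slack constraints have shadow price 0 (complementary slackness).
From A_Bᵀ y = c: 4·y_labor + 6·y_oven time = 46; 3·y_labor + 2·y_oven time = 27.
This yields shadow prices y_labor = 7, y_oven time = 3.
Shadow price of labor = 7.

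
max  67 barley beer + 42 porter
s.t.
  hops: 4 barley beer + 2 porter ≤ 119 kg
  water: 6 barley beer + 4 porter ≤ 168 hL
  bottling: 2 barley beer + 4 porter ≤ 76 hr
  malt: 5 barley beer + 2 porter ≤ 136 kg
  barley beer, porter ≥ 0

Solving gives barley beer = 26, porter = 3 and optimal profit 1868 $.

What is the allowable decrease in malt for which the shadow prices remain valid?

Binding constraints: water, malt. The basis is B = [[6,4],[5,2]] with det -8.
Per unit decrease in malt, x* moves by d = (-0.5, 0.75).
The basis stays optimal until bottling becomes binding; allowable decrease = 6 kg.

6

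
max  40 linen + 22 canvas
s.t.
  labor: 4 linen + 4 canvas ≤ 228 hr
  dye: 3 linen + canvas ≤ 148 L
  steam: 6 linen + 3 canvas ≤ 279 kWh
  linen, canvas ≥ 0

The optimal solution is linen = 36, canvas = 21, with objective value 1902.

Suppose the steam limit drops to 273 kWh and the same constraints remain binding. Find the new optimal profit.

1866

At the optimum: labor uses 228 of 228 (binding); dye uses 129 of 148 (slack = 19); steam uses 279 of 279 (binding).
Slack constraints have shadow price 0 (complementary slackness).
Dual feasibility on the basic columns requires 4·y_labor + 6·y_steam = 40, 4·y_labor + 3·y_steam = 22.
This yields shadow prices y_labor = 1, y_steam = 6.
Δz = y_steam·Δb = 6 × (-6) = -36, so new z* = 1902 − 36 = 1866.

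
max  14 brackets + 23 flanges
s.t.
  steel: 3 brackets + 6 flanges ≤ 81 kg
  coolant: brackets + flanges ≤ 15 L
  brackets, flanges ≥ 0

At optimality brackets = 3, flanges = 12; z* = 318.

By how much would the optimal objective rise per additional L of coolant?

At the optimum: steel uses 81 of 81 (binding); coolant uses 15 of 15 (binding).
Dual feasibility on the basic columns requires 3·y_steel + 1·y_coolant = 14, 6·y_steel + 1·y_coolant = 23.
→ y_steel = 3 and y_coolant = 5.
Shadow price of coolant = 5.

5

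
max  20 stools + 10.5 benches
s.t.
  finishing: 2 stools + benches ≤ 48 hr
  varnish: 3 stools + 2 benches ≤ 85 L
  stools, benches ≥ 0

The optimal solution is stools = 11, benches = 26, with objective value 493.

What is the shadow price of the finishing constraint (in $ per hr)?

8.5

At the optimum: finishing uses 48 of 48 (binding); varnish uses 85 of 85 (binding).
From A_Bᵀ y = c: 2·y_finishing + 3·y_varnish = 20; 1·y_finishing + 2·y_varnish = 10.5.
→ y_finishing = 8.5 and y_varnish = 1.
Shadow price of finishing = 8.5.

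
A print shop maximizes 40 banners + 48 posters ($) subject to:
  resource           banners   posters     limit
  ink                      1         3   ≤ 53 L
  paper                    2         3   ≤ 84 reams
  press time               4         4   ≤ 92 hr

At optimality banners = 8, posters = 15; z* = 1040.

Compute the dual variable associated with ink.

Binding: ink and press time. Non-binding: paper (23 unused).
Slack constraints have shadow price 0 (complementary slackness).
From A_Bᵀ y = c: 1·y_ink + 4·y_press time = 40; 3·y_ink + 4·y_press time = 48.
→ y_ink = 4 and y_press time = 9.
Shadow price of ink = 4.

4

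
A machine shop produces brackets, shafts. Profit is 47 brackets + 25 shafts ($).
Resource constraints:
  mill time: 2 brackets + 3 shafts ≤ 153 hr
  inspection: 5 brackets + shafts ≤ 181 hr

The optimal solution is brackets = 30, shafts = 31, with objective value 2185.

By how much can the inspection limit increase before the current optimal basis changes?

Binding constraints: mill time, inspection. The basis is B = [[2,3],[5,1]] with det -13.
Per unit increase in inspection, x* moves by d = (0.2308, -0.1538).
The basis stays optimal until shafts reaches 0; allowable increase = 201.5 hr.

201.5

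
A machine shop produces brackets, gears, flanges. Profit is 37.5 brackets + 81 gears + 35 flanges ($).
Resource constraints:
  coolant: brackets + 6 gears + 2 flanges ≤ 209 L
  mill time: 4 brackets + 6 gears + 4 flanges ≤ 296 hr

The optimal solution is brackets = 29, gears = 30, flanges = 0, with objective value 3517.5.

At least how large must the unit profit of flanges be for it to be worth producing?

Check each constraint at x*: coolant 209/209 (tight); mill time 296/296 (tight).
The binding rows give the dual system: 1·y_coolant + 4·y_mill time = 37.5 and 6·y_coolant + 6·y_mill time = 81.
This yields shadow prices y_coolant = 5.5, y_mill time = 8.
flanges enters the basis when its profit ≥ yᵀa₃ = 5.5·2 + 8·4 = 43.

43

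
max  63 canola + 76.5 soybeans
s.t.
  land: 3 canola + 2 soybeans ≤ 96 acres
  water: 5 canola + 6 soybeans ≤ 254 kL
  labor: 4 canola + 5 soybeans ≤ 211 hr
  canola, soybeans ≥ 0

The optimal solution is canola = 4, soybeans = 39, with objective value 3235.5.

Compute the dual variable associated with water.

9

Binding: water and labor. Non-binding: land (6 unused).
Since land is not tight, its dual is 0.
The binding rows give the dual system: 5·y_water + 4·y_labor = 63 and 6·y_water + 5·y_labor = 76.5.
Solving: y_water = 9, y_labor = 4.5.
Shadow price of water = 9.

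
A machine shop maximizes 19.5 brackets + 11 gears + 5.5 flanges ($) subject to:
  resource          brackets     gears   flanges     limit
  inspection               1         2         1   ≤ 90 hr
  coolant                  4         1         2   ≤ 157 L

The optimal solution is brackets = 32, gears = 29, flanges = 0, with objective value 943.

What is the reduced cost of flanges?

-6

Both inspection and coolant are binding at x*.
The binding rows give the dual system: 1·y_inspection + 4·y_coolant = 19.5 and 2·y_inspection + 1·y_coolant = 11.
This yields shadow prices y_inspection = 3.5, y_coolant = 4.
Reduced cost of flanges: c₃ − yᵀa₃ = 5.5 − (3.5·1 + 4·2) = 5.5 − 11.5 = -6.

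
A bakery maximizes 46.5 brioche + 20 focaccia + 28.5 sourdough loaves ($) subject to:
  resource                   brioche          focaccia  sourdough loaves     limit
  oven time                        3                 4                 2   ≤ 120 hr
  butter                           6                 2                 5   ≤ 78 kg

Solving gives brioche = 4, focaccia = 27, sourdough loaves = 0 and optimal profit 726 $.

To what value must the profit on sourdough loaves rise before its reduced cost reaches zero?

Check each constraint at x*: oven time 120/120 (tight); butter 78/78 (tight).
Dual feasibility on the basic columns requires 3·y_oven time + 6·y_butter = 46.5, 4·y_oven time + 2·y_butter = 20.
Solving: y_oven time = 1.5, y_butter = 7.
sourdough loaves enters the basis when its profit ≥ yᵀa₃ = 1.5·2 + 7·5 = 38.

38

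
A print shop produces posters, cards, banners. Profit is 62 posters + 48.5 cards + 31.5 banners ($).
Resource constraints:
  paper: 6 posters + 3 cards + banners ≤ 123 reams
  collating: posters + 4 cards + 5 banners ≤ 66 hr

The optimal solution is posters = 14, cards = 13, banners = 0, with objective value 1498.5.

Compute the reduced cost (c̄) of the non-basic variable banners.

Check each constraint at x*: paper 123/123 (tight); collating 66/66 (tight).
From A_Bᵀ y = c: 6·y_paper + 1·y_collating = 62; 3·y_paper + 4·y_collating = 48.5.
This yields shadow prices y_paper = 9.5, y_collating = 5.
Reduced cost of banners: c₃ − yᵀa₃ = 31.5 − (9.5·1 + 5·5) = 31.5 − 34.5 = -3.

-3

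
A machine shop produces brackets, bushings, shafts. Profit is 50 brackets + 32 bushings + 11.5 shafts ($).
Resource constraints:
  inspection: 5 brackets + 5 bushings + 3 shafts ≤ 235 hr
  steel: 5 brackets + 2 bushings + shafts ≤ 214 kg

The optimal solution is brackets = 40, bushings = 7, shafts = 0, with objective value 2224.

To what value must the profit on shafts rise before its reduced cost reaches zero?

18

Both inspection and steel are binding at x*.
The binding rows give the dual system: 5·y_inspection + 5·y_steel = 50 and 5·y_inspection + 2·y_steel = 32.
This yields shadow prices y_inspection = 4, y_steel = 6.
shafts enters the basis when its profit ≥ yᵀa₃ = 4·3 + 6·1 = 18.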